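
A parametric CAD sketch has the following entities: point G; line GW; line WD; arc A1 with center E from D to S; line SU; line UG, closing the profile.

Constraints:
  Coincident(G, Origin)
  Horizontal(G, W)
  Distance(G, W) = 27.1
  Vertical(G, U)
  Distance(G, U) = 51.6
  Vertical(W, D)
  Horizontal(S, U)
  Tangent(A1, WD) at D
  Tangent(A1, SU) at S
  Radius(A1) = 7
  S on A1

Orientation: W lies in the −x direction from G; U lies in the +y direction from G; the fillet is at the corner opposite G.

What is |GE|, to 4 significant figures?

48.92

G is at the origin; GW is horizontal with |GW| = 27.1 and W on the −x side, so W = (-27.10, 0.000). G and U share the same x with |GU| = 51.6 and U on the +y side, so U = (0.000, 51.60). The virtual corner opposite G is at (-27.10, 51.60). A1 meets WD tangentially, so ED is at right angles to WD and A1 meets SU tangentially, so ES is at right angles to SU, with radius 7.0, so the center E sits 7.0 in from both sides at E = (-20.10, 44.60). Then |GE| = |E − G| = 48.92.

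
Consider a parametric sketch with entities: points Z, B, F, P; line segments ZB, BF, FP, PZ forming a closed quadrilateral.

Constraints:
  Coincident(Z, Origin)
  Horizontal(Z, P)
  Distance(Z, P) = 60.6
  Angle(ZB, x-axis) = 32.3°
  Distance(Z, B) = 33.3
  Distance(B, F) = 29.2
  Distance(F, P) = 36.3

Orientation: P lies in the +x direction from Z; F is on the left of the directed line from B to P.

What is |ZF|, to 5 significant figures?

62.458

Checks: |BF| = 29.20 ✓; |FP| = 36.30 ✓.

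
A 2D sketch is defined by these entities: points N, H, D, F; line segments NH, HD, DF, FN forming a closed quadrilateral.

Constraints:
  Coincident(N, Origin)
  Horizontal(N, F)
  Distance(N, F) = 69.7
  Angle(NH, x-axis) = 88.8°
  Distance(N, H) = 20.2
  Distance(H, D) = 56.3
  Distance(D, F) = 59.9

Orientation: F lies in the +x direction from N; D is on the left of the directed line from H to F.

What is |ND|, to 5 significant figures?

70.739

N is at the origin; N and F share the same y with |NF| = 69.7 and F in +x, so F = (69.7, 0). NH runs at 88.8° with |NH| = 20.2, so H = (0.42304, 20.196). D is determined by |HD| = 56.3 and |DF| = 59.9 together: it lies at the intersection of circle(H, 56.3) and circle(F, 59.9). With |HF| = 72.161, the foot of the radical line on HF is 33.182 from H and the perpendicular offset is √(56.3² − 33.182²) = 45.483. Taking the left-of-HF solution: D = (45.008, 54.574).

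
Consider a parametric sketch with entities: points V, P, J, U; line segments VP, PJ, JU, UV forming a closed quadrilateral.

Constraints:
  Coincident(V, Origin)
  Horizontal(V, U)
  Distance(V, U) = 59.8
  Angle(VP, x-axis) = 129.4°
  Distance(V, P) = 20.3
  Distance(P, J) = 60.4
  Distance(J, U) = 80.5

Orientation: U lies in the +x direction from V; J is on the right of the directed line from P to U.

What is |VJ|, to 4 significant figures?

45.05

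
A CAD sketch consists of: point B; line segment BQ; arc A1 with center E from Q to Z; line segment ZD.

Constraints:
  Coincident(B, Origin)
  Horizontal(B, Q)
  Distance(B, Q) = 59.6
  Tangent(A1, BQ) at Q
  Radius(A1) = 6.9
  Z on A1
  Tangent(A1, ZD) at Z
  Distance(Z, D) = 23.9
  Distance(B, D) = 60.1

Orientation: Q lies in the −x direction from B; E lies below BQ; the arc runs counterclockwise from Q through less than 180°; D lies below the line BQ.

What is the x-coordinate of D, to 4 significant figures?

-51.78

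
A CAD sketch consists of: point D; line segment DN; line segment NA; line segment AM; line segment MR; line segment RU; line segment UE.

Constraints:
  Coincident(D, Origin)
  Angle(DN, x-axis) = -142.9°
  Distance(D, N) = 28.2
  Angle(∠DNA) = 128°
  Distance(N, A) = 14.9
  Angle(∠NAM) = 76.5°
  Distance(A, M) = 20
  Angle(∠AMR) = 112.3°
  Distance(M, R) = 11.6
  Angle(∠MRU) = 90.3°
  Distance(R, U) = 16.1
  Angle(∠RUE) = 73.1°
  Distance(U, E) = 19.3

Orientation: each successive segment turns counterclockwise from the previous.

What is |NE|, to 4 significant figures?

17.28

D is at the origin; DN runs at -142.9° with length 28.2, so N = (-22.49, -17.01). ∠DNA = 128.0° gives NA at -90.90° from the x-axis; with |NA| = 14.9, A = (-22.73, -31.91). ∠NAM = 76.5° gives AM at 12.60° from the x-axis; with |AM| = 20.0, M = (-3.208, -27.55). ∠AMR = 112.3° gives MR at 80.30° from the x-axis; with |MR| = 11.6, R = (-1.253, -16.11). ∠MRU = 90.3° gives RU at 170.0° from the x-axis; with |RU| = 16.1, U = (-17.11, -13.32). ∠RUE = 73.1° gives UE at -83.10° from the x-axis; with |UE| = 19.3, E = (-14.79, -32.48). Then |NE| = |E − N| = 17.28.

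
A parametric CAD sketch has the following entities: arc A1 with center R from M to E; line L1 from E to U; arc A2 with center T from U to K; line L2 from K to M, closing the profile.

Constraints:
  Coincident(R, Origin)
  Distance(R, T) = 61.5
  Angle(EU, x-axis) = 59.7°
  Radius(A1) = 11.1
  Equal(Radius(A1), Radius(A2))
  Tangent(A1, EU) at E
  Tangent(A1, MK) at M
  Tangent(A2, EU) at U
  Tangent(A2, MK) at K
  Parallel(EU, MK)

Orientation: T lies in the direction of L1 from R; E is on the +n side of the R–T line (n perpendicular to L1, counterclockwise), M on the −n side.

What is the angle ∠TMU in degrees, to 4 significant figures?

9.617°

The slot axis is L1's direction at 59.7°, so u = (cos 59.7°, sin 59.7°) = (0.5045, 0.8634) and n = (−sin 59.7°, cos 59.7°) = (-0.8634, 0.5045). R is at the origin and T lies 61.5 along u from R, so T = 61.5·u = (31.03, 53.10). Tangency of A1 to both parallel lines with radius 11.1 puts E and M at R ± 11.1·n: E = (-9.584, 5.600), M = (9.584, -5.600). Equal radii place U and K the same way about T: U = T + 11.1·n = (21.44, 58.70), K = T − 11.1·n = (40.61, 47.50). Then cos ∠TMU = MT·MU / (|MT||MU|), giving 9.617°.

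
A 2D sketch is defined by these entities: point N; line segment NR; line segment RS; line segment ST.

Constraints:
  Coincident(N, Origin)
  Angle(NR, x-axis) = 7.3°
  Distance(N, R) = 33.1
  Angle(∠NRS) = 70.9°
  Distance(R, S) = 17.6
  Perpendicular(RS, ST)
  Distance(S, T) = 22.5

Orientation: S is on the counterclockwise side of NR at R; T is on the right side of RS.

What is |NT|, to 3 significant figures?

54.2

N is at the origin; NR runs at 7.3° with length 33.1, so R = 33.1·(cos 7.3°, sin 7.3°) = (32.8, 4.21). ∠NRS = 70.9°, so RS runs at 7.3° + (180° − 70.9°) = 116° from the x-axis; with |RS| = 17.6, S = R + 17.6·(cos 116°, sin 116°) = (25.0, 20.0). RS ⟂ ST; with |ST| = 22.5 on the right of RS, T = S + 22.5·(0.896, 0.445) = (45.2, 30.0). Then |NT| = |T − N| = 54.2.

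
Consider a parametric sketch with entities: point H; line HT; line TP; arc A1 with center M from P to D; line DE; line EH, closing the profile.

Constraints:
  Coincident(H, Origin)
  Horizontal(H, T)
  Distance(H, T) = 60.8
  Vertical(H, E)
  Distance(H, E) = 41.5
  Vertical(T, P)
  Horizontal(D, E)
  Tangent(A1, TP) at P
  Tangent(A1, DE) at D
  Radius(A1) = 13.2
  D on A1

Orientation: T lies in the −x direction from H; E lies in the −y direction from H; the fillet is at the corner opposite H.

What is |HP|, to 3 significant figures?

67.1

H is at the origin; HT is horizontal with |HT| = 60.8 and T on the −x side, so T = (-60.8, 0.00). HE is vertical with |HE| = 41.5 and E on the −y side, so E = (0.00, -41.5). The virtual corner opposite H is at (-60.8, -41.5). A1 meets TP tangentially, so MP is at right angles to TP and the tangent condition forces MD to be normal to DE, with radius 13.2, so the center M sits 13.2 in from both sides at M = (-47.6, -28.3). That places the tangent points at P = (-60.8, -28.3) on TP and D = (-47.6, -41.5) on DE. Then |HP| = |P − H| = 67.1.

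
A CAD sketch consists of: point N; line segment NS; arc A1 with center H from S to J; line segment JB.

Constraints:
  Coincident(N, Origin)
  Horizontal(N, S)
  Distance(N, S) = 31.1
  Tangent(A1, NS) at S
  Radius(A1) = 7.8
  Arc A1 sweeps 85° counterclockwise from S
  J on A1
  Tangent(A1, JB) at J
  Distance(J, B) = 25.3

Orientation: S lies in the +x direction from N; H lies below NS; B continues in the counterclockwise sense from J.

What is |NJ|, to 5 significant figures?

24.392

N is at the origin; NS is horizontal with |NS| = 31.1 and S on the +x side, so S = (31.100, 0.0000). Since A1 is tangent to NS there, HS ⟂ NS, so H = S + (0, -7.8) = (31.100, -7.8000). On A1, S sits at bearing 90° from H; an 85° counterclockwise sweep puts J at bearing 175°, so J = H + 7.8·(cos 175°, sin 175°) = (23.330, -7.1202). Then |NJ| = |J − N| = 24.392.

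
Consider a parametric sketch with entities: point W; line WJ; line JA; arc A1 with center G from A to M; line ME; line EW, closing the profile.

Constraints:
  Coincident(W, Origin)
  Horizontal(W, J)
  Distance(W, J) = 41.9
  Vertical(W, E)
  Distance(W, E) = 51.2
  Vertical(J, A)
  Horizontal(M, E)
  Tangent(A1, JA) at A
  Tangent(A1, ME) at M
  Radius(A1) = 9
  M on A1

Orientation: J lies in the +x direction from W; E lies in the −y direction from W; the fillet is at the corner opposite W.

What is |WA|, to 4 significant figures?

59.47

W is at the origin; WJ is horizontal with |WJ| = 41.9 and J on the +x side, so J = (41.90, 0.000). W and E share the same x with |WE| = 51.2 and E on the −y side, so E = (0.000, -51.20). The virtual corner opposite W is at (41.90, -51.20). Tangency of A1 to JA means the radius GA is perpendicular to JA and A1 meets ME tangentially, so GM is at right angles to ME, with radius 9.0, so the center G sits 9.0 in from both sides at G = (32.90, -42.20). That places the tangent points at A = (41.90, -42.20) on JA and M = (32.90, -51.20) on ME. Then |WA| = |A − W| = 59.47.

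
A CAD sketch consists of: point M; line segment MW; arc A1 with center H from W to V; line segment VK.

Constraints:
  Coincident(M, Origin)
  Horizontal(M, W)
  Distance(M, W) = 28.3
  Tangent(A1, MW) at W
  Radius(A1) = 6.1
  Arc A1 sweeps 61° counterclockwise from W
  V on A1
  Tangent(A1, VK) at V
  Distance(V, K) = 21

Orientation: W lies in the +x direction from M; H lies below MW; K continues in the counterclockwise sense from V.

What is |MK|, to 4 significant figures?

25.02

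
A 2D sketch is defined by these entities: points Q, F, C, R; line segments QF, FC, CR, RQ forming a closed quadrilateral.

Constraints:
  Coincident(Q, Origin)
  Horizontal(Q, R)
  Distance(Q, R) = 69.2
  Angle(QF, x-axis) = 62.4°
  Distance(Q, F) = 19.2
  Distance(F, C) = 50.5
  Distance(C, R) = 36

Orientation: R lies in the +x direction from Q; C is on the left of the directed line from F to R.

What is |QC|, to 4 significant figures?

65.84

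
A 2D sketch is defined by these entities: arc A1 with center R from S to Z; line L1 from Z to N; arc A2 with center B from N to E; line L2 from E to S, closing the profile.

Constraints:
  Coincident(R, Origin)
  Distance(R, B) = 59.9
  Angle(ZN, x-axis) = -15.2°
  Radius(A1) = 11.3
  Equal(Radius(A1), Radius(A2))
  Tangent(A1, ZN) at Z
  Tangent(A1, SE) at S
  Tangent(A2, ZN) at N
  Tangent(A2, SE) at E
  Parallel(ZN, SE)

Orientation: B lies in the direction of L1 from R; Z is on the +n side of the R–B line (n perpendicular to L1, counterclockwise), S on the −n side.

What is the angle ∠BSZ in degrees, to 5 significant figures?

79.317°

R is at the origin and B lies 59.9 along u from R, so B = 59.9·u = (57.804, -15.705). Tangency of A1 to both parallel lines with radius 11.3 puts Z and S at R ± 11.3·n: Z = (2.9627, 10.905), S = (-2.9627, -10.905). Then cos ∠BSZ = SB·SZ / (|SB||SZ|), giving 79.317°.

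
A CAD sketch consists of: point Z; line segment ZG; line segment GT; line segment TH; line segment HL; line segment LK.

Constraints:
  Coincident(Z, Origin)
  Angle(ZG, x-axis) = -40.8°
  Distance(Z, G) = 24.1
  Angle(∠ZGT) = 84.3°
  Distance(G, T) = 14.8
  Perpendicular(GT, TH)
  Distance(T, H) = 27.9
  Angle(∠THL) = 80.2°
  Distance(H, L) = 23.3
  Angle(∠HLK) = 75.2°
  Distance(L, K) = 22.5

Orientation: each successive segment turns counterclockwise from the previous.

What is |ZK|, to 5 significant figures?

20.539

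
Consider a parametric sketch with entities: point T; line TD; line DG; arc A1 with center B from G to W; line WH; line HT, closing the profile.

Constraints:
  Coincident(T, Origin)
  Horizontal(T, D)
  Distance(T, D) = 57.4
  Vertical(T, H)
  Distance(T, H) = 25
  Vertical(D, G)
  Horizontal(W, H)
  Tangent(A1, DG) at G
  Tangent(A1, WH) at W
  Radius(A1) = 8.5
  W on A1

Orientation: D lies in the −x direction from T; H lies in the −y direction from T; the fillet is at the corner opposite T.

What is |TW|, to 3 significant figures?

54.9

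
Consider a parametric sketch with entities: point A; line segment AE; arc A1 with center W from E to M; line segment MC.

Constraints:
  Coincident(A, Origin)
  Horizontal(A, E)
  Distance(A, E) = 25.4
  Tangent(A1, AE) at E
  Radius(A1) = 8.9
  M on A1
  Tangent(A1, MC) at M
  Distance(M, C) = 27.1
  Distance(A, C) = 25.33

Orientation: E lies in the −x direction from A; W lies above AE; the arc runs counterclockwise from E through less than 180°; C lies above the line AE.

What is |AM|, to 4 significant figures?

18.62

Checks: A = (0.00, 0.00) ✓; |WM| = 8.900 ✓; ∠(WM, MC) = 90.00° ✓; |MC| = 27.10 ✓; |AC| = 25.33 ✓.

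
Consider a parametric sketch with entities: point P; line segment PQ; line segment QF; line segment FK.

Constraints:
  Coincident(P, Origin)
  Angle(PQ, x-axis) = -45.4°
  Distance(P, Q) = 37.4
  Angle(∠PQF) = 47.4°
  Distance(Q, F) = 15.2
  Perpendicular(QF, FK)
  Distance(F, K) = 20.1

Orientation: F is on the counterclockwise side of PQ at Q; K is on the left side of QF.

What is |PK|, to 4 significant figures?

12.55

P is at the origin; PQ runs at -45.4° with length 37.4, so Q = 37.4·(cos -45.4°, sin -45.4°) = (26.26, -26.63). ∠PQF = 47.4°, so QF runs at -45.4° + (180° − 47.4°) = 87.20° from the x-axis; with |QF| = 15.2, F = Q + 15.2·(cos 87.20°, sin 87.20°) = (27.00, -11.45). The perpendicularity gives FK at right angles to QF; with |FK| = 20.1 on the left of QF, K = F + 20.1·(-0.9988, 0.04885) = (6.927, -10.47). Then |PK| = |K − P| = 12.55.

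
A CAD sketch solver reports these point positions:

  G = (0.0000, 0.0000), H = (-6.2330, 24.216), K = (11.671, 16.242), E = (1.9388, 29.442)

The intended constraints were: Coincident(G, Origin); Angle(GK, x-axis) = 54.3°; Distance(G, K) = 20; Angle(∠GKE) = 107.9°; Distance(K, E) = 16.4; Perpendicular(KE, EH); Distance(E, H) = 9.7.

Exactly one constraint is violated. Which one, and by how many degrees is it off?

Perpendicular(KE, EH) — off by 3.80°.

G = (0.00, 0.00) ✓; GK at 54.30° ✓; |GK| = 20.00 ✓; ∠GKE = 107.9° ✓; |KE| = 16.40 ✓; ∠(KE, EH) = 86.20° ✗; |EH| = 9.700 ✓.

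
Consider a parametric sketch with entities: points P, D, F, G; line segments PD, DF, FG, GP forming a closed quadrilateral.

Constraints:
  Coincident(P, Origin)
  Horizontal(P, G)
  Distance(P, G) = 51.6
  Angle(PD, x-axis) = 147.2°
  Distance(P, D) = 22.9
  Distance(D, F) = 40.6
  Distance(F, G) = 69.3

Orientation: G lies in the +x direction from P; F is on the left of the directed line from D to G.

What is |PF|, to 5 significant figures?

47.523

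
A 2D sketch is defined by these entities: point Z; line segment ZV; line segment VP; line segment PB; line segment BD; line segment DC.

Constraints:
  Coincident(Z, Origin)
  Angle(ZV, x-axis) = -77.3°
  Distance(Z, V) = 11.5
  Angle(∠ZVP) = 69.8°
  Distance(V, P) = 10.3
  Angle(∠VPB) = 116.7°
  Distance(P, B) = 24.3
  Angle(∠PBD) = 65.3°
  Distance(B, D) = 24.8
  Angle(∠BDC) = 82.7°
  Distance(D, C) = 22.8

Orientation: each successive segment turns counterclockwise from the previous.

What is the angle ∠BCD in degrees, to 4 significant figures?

51.38°

∠PBD = 65.3° gives BD at -149.1° from the x-axis; with |BD| = 24.8, D = (-12.73, 5.798). ∠BDC = 82.7° gives DC at -51.80° from the x-axis; with |DC| = 22.8, C = (1.372, -12.12). Then cos ∠BCD = CB·CD / (|CB||CD|), giving 51.38°.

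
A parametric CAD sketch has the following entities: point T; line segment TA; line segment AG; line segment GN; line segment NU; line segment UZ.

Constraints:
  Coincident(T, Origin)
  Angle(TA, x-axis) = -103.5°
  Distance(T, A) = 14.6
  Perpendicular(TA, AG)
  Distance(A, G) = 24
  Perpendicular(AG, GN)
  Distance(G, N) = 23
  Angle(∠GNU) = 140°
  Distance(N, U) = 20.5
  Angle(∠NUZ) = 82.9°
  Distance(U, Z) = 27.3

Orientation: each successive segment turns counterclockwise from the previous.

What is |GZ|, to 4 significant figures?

36.86

T is at the origin; TA runs at -103.5° with length 14.6, so A = (-3.408, -14.20). TA ⟂ AG, so AG runs at -13.50°; with |AG| = 24.0, G = (19.93, -19.80). The perpendicularity gives GN at right angles to AG, so GN runs at 76.50°; with |GN| = 23.0, N = (25.30, 2.565). ∠GNU = 140.0° gives NU at 116.5° from the x-axis; with |NU| = 20.5, U = (16.15, 20.91). ∠NUZ = 82.9° gives UZ at -146.4° from the x-axis; with |UZ| = 27.3, Z = (-6.588, 5.804). Then |GZ| = |Z − G| = 36.86.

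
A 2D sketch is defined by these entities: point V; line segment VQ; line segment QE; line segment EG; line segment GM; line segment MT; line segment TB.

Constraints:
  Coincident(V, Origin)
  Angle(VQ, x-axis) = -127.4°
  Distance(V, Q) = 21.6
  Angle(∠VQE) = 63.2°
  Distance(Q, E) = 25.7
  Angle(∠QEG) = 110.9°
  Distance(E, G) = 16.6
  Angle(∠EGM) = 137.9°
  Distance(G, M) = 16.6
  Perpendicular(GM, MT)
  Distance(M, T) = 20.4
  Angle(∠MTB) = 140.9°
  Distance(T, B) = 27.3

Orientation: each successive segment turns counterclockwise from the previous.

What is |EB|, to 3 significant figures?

32.6

V is at the origin; VQ runs at -127.4° with length 21.6, so Q = (-13.1, -17.2). ∠VQE = 63.2° gives QE at -10.6° from the x-axis; with |QE| = 25.7, E = (12.1, -21.9). ∠QEG = 110.9° gives EG at 58.5° from the x-axis; with |EG| = 16.6, G = (20.8, -7.73). ∠EGM = 137.9° gives GM at 101° from the x-axis; with |GM| = 16.6, M = (17.8, 8.58). The perpendicularity gives MT at right angles to GM, so MT runs at -169°; with |MT| = 20.4, T = (-2.29, 4.83). ∠MTB = 140.9° gives TB at -130° from the x-axis; with |TB| = 27.3, B = (-19.9, -16.0). Then |EB| = |B − E| = 32.6.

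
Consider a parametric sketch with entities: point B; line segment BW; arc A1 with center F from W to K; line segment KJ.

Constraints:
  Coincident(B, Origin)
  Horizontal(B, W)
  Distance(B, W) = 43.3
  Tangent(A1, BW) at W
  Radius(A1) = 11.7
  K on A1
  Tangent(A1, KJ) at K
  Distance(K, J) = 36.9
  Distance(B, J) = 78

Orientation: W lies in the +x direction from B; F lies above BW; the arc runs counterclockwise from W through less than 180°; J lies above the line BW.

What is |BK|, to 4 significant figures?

55.28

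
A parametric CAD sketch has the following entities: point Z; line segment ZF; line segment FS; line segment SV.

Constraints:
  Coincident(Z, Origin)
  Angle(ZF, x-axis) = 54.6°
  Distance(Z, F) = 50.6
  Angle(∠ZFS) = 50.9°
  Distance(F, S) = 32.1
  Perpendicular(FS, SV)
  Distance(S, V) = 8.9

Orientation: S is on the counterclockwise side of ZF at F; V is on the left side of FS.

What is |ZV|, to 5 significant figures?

30.369

Z is at the origin; ZF runs at 54.6° with length 50.6, so F = 50.6·(cos 54.6°, sin 54.6°) = (29.312, 41.245). ∠ZFS = 50.9°, so FS runs at 54.6° + (180° − 50.9°) = 183.70° from the x-axis; with |FS| = 32.1, S = F + 32.1·(cos 183.70°, sin 183.70°) = (-2.7215, 39.174). The perpendicularity gives SV at right angles to FS; with |SV| = 8.9 on the left of FS, V = S + 8.9·(0.064532, -0.99792) = (-2.1471, 30.293). Then |ZV| = |V − Z| = 30.369.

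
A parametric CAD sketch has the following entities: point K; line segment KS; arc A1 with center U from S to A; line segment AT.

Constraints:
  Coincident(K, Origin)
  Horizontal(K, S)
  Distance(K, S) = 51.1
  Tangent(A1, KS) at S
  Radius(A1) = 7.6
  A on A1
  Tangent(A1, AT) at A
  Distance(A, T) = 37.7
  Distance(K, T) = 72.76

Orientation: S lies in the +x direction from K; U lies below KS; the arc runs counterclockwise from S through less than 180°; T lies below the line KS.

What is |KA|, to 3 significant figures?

45.1

K is at the origin; K and S share the same y with |KS| = 51.1 and S on the +x side, so S = (51.1, 0.00). Tangency of A1 to KS means the radius US is perpendicular to KS, so U = S + (0, -7.6) = (51.1, -7.60). Since UA ⟂ AT (tangency), |UT| = √(7.6² + 37.7²) = 38.5 regardless of where A sits on A1. So T lies on both circle(K, 72.76) and circle(U, 38.5); the below-KS intersection is T = (56.7, -45.7). A is the foot of the tangent from T: A = (43.9, -10.2).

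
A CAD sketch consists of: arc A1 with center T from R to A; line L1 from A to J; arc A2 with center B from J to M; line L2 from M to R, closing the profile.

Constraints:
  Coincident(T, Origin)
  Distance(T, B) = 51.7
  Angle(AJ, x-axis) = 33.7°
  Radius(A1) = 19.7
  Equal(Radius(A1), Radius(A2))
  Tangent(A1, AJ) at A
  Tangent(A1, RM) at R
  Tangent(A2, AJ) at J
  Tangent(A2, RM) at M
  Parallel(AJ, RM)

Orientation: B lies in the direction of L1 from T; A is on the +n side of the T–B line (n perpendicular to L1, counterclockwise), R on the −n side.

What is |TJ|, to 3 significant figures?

55.3

The slot axis is L1's direction at 33.7°, so u = (cos 33.7°, sin 33.7°) = (0.832, 0.555) and n = (−sin 33.7°, cos 33.7°) = (-0.555, 0.832). T is at the origin and B lies 51.7 along u from T, so B = 51.7·u = (43.0, 28.7). Tangency of A1 to both parallel lines with radius 19.7 puts A and R at T ± 19.7·n: A = (-10.9, 16.4), R = (10.9, -16.4). Equal radii place J and M the same way about B: J = B + 19.7·n = (32.1, 45.1), M = B − 19.7·n = (53.9, 12.3). Then |TJ| = |J − T| = 55.3.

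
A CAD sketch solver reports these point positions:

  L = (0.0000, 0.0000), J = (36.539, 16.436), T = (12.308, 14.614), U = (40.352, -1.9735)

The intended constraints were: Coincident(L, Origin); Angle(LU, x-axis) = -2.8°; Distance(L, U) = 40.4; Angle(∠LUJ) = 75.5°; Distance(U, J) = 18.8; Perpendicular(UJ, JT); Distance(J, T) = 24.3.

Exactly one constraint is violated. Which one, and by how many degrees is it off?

Perpendicular(UJ, JT) — off by 7.40°.

L = (0.00, 0.00) ✓; LU at -2.800° ✓; |LU| = 40.40 ✓; ∠LUJ = 75.50° ✓; |UJ| = 18.80 ✓; ∠(UJ, JT) = 82.60° ✗; |JT| = 24.30 ✓.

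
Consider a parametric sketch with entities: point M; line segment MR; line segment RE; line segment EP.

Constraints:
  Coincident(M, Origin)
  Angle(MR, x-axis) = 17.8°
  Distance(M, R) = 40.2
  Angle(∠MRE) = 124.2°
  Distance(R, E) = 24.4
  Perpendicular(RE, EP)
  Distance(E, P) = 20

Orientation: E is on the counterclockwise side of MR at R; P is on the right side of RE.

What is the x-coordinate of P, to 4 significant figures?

64.35

∠MRE = 124.2°, so RE runs at 17.8° + (180° − 124.2°) = 73.60° from the x-axis; with |RE| = 24.4, E = R + 24.4·(cos 73.60°, sin 73.60°) = (45.16, 35.70). The perpendicularity gives EP at right angles to RE; with |EP| = 20.0 on the right of RE, P = E + 20.0·(0.9593, -0.2823) = (64.35, 30.05). So P.x = 64.35.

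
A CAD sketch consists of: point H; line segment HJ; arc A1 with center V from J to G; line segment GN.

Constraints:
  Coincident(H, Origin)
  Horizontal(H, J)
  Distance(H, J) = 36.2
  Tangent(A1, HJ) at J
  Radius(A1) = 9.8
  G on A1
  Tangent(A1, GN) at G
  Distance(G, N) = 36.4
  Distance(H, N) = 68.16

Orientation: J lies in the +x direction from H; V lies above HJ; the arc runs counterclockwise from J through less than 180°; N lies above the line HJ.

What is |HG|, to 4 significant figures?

46.57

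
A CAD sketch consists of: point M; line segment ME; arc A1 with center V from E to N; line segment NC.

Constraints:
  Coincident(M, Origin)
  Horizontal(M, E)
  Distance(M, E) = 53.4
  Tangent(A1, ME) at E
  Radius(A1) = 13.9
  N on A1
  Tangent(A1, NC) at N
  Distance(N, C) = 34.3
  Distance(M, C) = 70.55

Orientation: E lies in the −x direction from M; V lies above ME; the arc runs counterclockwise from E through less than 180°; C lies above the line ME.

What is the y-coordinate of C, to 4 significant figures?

50.66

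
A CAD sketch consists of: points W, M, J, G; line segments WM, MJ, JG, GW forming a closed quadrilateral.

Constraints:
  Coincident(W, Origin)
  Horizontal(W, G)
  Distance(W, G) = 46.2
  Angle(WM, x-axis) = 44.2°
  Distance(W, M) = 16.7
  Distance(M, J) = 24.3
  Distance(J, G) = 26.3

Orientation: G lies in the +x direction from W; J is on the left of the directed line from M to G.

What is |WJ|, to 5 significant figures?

40.599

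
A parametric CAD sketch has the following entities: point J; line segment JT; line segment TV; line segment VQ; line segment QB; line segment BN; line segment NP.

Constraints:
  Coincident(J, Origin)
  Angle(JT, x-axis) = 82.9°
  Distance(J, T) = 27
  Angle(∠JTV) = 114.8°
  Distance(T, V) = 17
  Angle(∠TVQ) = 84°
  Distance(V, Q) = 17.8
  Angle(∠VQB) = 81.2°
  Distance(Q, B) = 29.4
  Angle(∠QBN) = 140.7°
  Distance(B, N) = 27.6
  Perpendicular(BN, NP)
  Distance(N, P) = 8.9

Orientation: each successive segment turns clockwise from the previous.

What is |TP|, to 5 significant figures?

28.243

J is at the origin; JT runs at 82.9° with length 27.0, so T = (3.3372, 26.793). ∠JTV = 114.8° gives TV at 17.700° from the x-axis; with |TV| = 17.0, V = (19.532, 31.962). ∠TVQ = 84.0° gives VQ at -78.300° from the x-axis; with |VQ| = 17.8, Q = (23.142, 14.531). ∠VQB = 81.2° gives QB at -177.10° from the x-axis; with |QB| = 29.4, B = (-6.2203, 13.044). ∠QBN = 140.7° gives BN at 143.60° from the x-axis; with |BN| = 27.6, N = (-28.435, 29.422). BN is perpendicular to NP, so NP runs at 53.600°; with |NP| = 8.9, P = (-23.154, 36.586). Then |TP| = |P − T| = 28.243.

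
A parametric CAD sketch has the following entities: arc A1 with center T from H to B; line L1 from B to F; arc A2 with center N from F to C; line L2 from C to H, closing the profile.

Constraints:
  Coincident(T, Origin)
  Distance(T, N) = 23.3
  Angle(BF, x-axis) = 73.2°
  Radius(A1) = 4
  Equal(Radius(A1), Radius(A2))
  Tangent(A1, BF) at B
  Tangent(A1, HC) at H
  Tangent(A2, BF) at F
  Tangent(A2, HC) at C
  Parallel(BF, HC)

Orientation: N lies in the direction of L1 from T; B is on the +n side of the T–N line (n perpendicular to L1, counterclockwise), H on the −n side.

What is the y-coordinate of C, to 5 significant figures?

21.149

The slot axis is L1's direction at 73.2°, so u = (cos 73.2°, sin 73.2°) = (0.28903, 0.95732) and n = (−sin 73.2°, cos 73.2°) = (-0.95732, 0.28903). T is at the origin and N lies 23.3 along u from T, so N = 23.3·u = (6.7344, 22.306). Tangency of A1 to both parallel lines with radius 4.0 puts B and H at T ± 4.0·n: B = (-3.8293, 1.1561), H = (3.8293, -1.1561). Equal radii place F and C the same way about N: F = N + 4.0·n = (2.9052, 23.462), C = N − 4.0·n = (10.564, 21.149). So C.y = 21.149.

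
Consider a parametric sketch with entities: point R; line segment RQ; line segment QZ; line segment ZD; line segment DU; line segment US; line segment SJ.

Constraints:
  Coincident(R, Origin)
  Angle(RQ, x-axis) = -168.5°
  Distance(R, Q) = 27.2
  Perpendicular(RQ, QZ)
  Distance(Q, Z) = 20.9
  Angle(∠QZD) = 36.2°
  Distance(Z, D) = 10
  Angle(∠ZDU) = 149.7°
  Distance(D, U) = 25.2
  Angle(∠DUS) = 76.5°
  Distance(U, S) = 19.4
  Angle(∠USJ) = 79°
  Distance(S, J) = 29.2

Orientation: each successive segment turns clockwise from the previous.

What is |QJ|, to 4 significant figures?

18.06

∠DUS = 76.5° gives US at -176.1° from the x-axis; with |US| = 19.4, S = (-35.24, -17.04). ∠USJ = 79.0° gives SJ at 82.90° from the x-axis; with |SJ| = 29.2, J = (-31.63, 11.94). Then |QJ| = |J − Q| = 18.06.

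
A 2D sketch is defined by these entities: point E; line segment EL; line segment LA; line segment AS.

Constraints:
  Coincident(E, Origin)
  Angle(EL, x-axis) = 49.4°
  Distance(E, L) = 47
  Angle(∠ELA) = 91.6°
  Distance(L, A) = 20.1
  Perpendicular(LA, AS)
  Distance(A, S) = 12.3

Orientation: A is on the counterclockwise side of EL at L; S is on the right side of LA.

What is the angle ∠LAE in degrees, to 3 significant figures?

65.5°

E is at the origin; EL runs at 49.4° with length 47.0, so L = 47.0·(cos 49.4°, sin 49.4°) = (30.6, 35.7). ∠ELA = 91.6°, so LA runs at 49.4° + (180° − 91.6°) = 138° from the x-axis; with |LA| = 20.1, A = L + 20.1·(cos 138°, sin 138°) = (15.7, 49.2). Then cos ∠LAE = AL·AE / (|AL||AE|), giving 65.5°.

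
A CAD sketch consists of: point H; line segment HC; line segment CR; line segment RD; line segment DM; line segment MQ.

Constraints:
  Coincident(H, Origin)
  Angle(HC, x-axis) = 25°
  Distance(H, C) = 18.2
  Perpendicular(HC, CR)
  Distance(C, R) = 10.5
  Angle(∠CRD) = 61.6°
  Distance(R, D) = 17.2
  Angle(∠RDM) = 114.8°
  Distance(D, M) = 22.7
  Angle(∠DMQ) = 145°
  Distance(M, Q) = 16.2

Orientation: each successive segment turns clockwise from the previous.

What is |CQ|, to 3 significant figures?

33.2

H is at the origin; HC runs at 25.0° with length 18.2, so C = (16.5, 7.69). HC ⟂ CR, so CR runs at -65.0°; with |CR| = 10.5, R = (20.9, -1.82). ∠CRD = 61.6° gives RD at 177° from the x-axis; with |RD| = 17.2, D = (3.76, -0.805). ∠RDM = 114.8° gives DM at 111° from the x-axis; with |DM| = 22.7, M = (-4.52, 20.3). ∠DMQ = 145.0° gives MQ at 76.4° from the x-axis; with |MQ| = 16.2, Q = (-0.711, 36.1). Then |CQ| = |Q − C| = 33.2.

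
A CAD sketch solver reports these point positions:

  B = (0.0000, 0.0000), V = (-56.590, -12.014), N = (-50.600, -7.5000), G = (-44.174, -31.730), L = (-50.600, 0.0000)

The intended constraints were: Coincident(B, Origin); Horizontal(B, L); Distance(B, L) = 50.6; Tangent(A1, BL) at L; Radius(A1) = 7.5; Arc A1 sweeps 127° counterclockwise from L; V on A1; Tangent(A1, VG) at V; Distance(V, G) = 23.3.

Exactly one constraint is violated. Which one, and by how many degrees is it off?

Tangent(A1, VG) at V — off by 4.80°.

B = (0.00, 0.00) ✓; B.y = 0.00, L.y = 0.00 ✓; |BL| = 50.60 ✓; ∠(NL, LB) = 90.00° ✓; |NL| = 7.500 ✓; bearing(N→V) − bearing(N→L) = 127.0° ✓; |NV| = 7.500 ✓; ∠(NV, VG) = 94.80° ✗; |VG| = 23.30 ✓.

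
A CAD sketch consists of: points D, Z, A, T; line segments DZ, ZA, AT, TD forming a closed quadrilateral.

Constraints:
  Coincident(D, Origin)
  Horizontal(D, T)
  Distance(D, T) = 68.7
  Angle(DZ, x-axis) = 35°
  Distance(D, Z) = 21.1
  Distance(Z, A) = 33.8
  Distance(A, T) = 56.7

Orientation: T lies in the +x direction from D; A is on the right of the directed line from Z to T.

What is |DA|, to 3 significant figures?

27.1

Checks: DZ at 35.00° ✓; |ZA| = 33.80 ✓; |AT| = 56.70 ✓.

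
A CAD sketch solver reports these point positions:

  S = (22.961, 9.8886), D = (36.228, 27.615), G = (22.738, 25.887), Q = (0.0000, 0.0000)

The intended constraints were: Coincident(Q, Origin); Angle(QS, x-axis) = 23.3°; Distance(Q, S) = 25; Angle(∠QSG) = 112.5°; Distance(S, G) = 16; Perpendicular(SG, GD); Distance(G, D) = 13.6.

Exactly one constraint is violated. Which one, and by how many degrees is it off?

Perpendicular(SG, GD) — off by 6.50°.

Q = (0.00, 0.00) ✓; QS at 23.30° ✓; |QS| = 25.00 ✓; ∠QSG = 112.5° ✓; |SG| = 16.00 ✓; ∠(SG, GD) = 83.50° ✗; |GD| = 13.60 ✓.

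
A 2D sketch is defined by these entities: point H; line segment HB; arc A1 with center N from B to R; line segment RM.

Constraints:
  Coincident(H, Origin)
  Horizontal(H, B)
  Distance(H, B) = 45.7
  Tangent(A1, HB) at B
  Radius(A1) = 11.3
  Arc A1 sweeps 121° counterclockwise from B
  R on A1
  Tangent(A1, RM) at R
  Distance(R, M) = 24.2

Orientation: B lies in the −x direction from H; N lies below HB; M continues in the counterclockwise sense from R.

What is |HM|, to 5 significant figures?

57.236

H is at the origin; H and B share the same y with |HB| = 45.7 and B on the −x side, so B = (-45.700, 0.0000). A1 meets HB tangentially, so NB is at right angles to HB, so N = B + (0, -11.3) = (-45.700, -11.300). On A1, B sits at bearing 90° from N; a 121° counterclockwise sweep puts R at bearing 211°, so R = N + 11.3·(cos 211°, sin 211°) = (-55.386, -17.120). Tangency of A1 to RM means the radius NR is perpendicular to RM, so RM runs along (−sin 211°, cos 211°); with |RM| = 24.2, M = (-42.922, -37.863). Then |HM| = |M − H| = 57.236.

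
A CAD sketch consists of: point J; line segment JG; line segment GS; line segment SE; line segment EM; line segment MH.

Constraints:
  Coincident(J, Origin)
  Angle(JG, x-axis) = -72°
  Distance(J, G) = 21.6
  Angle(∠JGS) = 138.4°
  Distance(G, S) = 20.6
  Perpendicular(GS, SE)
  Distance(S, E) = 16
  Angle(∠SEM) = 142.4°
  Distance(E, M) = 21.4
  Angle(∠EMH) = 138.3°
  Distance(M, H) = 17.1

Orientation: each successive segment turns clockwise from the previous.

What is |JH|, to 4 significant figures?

22.85

J is at the origin; JG runs at -72.0° with length 21.6, so G = (6.675, -20.54). ∠JGS = 138.4° gives GS at -113.6° from the x-axis; with |GS| = 20.6, S = (-1.572, -39.42). GS ⟂ SE, so SE runs at 156.4°; with |SE| = 16.0, E = (-16.23, -33.01). ∠SEM = 142.4° gives EM at 118.8° from the x-axis; with |EM| = 21.4, M = (-26.54, -14.26). ∠EMH = 138.3° gives MH at 77.10° from the x-axis; with |MH| = 17.1, H = (-22.73, 2.407). Then |JH| = |H − J| = 22.85.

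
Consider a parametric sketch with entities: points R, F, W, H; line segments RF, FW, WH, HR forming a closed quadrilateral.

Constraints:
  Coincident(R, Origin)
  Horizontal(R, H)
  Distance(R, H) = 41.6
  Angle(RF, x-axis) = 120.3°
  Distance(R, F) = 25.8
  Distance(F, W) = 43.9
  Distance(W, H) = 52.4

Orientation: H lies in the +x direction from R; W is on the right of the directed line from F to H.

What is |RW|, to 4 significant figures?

22.05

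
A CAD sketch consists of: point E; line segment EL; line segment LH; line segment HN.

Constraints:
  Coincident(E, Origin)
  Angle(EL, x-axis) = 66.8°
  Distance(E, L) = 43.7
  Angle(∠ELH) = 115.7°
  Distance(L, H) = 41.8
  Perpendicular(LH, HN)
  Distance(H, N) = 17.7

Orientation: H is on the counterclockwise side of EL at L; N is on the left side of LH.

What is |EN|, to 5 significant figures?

64.502

∠ELH = 115.7°, so LH runs at 66.8° + (180° − 115.7°) = 131.10° from the x-axis; with |LH| = 41.8, H = L + 41.8·(cos 131.10°, sin 131.10°) = (-10.263, 71.665). The perpendicularity gives HN at right angles to LH; with |HN| = 17.7 on the left of LH, N = H + 17.7·(-0.75356, -0.65738) = (-23.601, 60.030). Then |EN| = |N − E| = 64.502.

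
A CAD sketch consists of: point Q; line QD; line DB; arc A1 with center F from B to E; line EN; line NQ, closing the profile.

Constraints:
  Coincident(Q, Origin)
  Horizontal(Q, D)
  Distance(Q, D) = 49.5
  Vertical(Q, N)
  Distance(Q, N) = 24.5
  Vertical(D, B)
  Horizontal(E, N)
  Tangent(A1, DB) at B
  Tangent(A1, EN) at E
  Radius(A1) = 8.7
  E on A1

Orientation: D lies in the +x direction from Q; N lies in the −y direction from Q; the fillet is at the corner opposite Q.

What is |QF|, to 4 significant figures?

43.75

Q is at the origin; Q and D share the same y with |QD| = 49.5 and D on the +x side, so D = (49.50, 0.000). Q and N share the same x with |QN| = 24.5 and N on the −y side, so N = (0.000, -24.50). The virtual corner opposite Q is at (49.50, -24.50). Tangency of A1 to DB means the radius FB is perpendicular to DB and tangency of A1 to EN means the radius FE is perpendicular to EN, with radius 8.7, so the center F sits 8.7 in from both sides at F = (40.80, -15.80). Then |QF| = |F − Q| = 43.75.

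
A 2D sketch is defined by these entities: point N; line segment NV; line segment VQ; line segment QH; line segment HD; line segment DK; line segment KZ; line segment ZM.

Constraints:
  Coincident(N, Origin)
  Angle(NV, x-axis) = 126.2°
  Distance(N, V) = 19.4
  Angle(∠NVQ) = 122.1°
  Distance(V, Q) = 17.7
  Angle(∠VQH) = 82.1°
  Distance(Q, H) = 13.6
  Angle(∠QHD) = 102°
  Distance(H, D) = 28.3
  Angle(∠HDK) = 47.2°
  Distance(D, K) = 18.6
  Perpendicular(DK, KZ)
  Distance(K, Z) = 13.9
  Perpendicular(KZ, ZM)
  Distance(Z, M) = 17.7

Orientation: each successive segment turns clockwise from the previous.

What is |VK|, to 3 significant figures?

1.24

N is at the origin; NV runs at 126.2° with length 19.4, so V = (-11.5, 15.7). ∠NVQ = 122.1° gives VQ at 68.3° from the x-axis; with |VQ| = 17.7, Q = (-4.91, 32.1). ∠VQH = 82.1° gives QH at -29.6° from the x-axis; with |QH| = 13.6, H = (6.91, 25.4). ∠QHD = 102.0° gives HD at -108° from the x-axis; with |HD| = 28.3, D = (-1.65, -1.59). ∠HDK = 47.2° gives DK at 120° from the x-axis; with |DK| = 18.6, K = (-10.8, 14.6). Then |VK| = |K − V| = 1.24.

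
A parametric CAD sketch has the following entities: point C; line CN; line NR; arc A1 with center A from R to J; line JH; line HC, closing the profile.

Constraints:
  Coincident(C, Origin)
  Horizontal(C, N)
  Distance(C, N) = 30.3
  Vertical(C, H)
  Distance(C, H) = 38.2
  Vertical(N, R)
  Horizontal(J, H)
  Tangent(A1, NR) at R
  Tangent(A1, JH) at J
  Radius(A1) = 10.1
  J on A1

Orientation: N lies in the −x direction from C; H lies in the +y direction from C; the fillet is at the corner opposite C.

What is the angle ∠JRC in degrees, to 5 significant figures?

87.843°

C is at the origin; CN is horizontal with |CN| = 30.3 and N on the −x side, so N = (-30.300, 0.0000). CH is vertical with |CH| = 38.2 and H on the +y side, so H = (0.0000, 38.200). The virtual corner opposite C is at (-30.300, 38.200). A1 meets NR tangentially, so AR is at right angles to NR and tangency of A1 to JH means the radius AJ is perpendicular to JH, with radius 10.1, so the center A sits 10.1 in from both sides at A = (-20.200, 28.100). That places the tangent points at R = (-30.300, 28.100) on NR and J = (-20.200, 38.200) on JH. Then cos ∠JRC = RJ·RC / (|RJ||RC|), giving 87.843°.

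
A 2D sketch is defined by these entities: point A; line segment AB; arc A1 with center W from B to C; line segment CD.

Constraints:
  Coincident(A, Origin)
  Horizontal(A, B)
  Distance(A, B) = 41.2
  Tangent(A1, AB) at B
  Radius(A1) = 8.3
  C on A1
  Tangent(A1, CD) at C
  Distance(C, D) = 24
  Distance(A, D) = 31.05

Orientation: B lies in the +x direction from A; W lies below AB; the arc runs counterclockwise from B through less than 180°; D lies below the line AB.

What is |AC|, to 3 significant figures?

34.6

Checks: A = (0.00, 0.00) ✓; |AB| = 41.20 ✓; |WC| = 8.300 ✓; ∠(WC, CD) = 90.00° ✓; |CD| = 24.00 ✓; |AD| = 31.05 ✓.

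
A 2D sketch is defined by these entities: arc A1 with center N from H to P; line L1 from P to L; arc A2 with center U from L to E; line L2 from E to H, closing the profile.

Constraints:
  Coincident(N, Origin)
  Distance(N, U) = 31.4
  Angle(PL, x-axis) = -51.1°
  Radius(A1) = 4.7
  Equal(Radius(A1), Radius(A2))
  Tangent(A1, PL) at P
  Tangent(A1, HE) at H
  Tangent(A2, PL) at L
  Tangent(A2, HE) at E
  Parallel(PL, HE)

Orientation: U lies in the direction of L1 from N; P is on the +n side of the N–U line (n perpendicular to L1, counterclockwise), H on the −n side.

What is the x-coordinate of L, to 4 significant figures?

23.38

The slot axis is L1's direction at -51.1°, so u = (cos -51.1°, sin -51.1°) = (0.6280, -0.7782) and n = (−sin -51.1°, cos -51.1°) = (0.7782, 0.6280). N is at the origin and U lies 31.4 along u from N, so U = 31.4·u = (19.72, -24.44). Tangency of A1 to both parallel lines with radius 4.7 puts P and H at N ± 4.7·n: P = (3.658, 2.951), H = (-3.658, -2.951). Equal radii place L and E the same way about U: L = U + 4.7·n = (23.38, -21.49), E = U − 4.7·n = (16.06, -27.39). So L.x = 23.38.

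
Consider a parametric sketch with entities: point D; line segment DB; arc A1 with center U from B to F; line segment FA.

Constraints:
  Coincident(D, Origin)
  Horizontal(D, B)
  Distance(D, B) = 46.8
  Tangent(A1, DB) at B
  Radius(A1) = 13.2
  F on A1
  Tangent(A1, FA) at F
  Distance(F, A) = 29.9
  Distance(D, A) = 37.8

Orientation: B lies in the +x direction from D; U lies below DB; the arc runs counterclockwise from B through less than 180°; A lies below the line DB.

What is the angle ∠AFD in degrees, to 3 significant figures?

69.2°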